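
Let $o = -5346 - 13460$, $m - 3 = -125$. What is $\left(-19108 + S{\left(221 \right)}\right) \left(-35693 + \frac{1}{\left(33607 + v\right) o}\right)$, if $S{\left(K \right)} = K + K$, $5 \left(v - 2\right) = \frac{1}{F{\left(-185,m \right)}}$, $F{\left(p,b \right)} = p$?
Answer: $\frac{194759234571099460761}{292323510572} \approx 6.6625 \cdot 10^{8}$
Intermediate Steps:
$m = -122$ ($m = 3 - 125 = -122$)
$o = -18806$
$v = \frac{1849}{925}$ ($v = 2 + \frac{1}{5 \left(-185\right)} = 2 + \frac{1}{5} \left(- \frac{1}{185}\right) = 2 - \frac{1}{925} = \frac{1849}{925} \approx 1.9989$)
$S{\left(K \right)} = 2 K$
$\left(-19108 + S{\left(221 \right)}\right) \left(-35693 + \frac{1}{\left(33607 + v\right) o}\right) = \left(-19108 + 2 \cdot 221\right) \left(-35693 + \frac{1}{\left(33607 + \frac{1849}{925}\right) \left(-18806\right)}\right) = \left(-19108 + 442\right) \left(-35693 + \frac{1}{\frac{31088324}{925}} \left(- \frac{1}{18806}\right)\right) = - 18666 \left(-35693 + \frac{925}{31088324} \left(- \frac{1}{18806}\right)\right) = - 18666 \left(-35693 - \frac{925}{584647021144}\right) = \left(-18666\right) \left(- \frac{20867806125693717}{584647021144}\right) = \frac{194759234571099460761}{292323510572}$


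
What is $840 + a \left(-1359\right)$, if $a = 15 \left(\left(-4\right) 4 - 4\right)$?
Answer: $408540$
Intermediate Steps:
$a = -300$ ($a = 15 \left(-16 - 4\right) = 15 \left(-20\right) = -300$)
$840 + a \left(-1359\right) = 840 - -407700 = 840 + 407700 = 408540$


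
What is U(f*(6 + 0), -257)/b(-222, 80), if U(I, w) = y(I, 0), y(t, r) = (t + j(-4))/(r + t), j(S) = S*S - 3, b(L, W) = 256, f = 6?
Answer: 49/9216 ≈ 0.0053168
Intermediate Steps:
j(S) = -3 + S**2 (j(S) = S**2 - 3 = -3 + S**2)
y(t, r) = (13 + t)/(r + t) (y(t, r) = (t + (-3 + (-4)**2))/(r + t) = (t + (-3 + 16))/(r + t) = (t + 13)/(r + t) = (13 + t)/(r + t))
U(I, w) = (13 + I)/I (U(I, w) = (13 + I)/(0 + I) = (13 + I)/I)
U(f*(6 + 0), -257)/b(-222, 80) = ((13 + 6*(6 + 0))/((6*(6 + 0))))/256 = ((13 + 6*6)/((6*6)))*(1/256) = ((13 + 36)/36)*(1/256) = ((1/36)*49)*(1/256) = (49/36)*(1/256) = 49/9216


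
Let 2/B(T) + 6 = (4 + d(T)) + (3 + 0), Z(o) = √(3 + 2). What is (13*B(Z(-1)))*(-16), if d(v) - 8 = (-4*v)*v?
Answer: 416/11 ≈ 37.818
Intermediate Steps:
Z(o) = √5
d(v) = 8 - 4*v² (d(v) = 8 + (-4*v)*v = 8 - 4*v²)
B(T) = 2/(9 - 4*T²) (B(T) = 2/(-6 + ((4 + (8 - 4*T²)) + (3 + 0))) = 2/(-6 + ((12 - 4*T²) + 3)) = 2/(-6 + (15 - 4*T²)) = 2/(9 - 4*T²))
(13*B(Z(-1)))*(-16) = (13*(-2/(-9 + 4*(√5)²)))*(-16) = (13*(-2/(-9 + 4*5)))*(-16) = (13*(-2/(-9 + 20)))*(-16) = (13*(-2/11))*(-16) = -26/11*(-16) = 416/11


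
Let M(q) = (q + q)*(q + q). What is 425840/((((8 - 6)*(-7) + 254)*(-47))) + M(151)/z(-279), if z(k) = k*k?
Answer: -133829293/3658527 ≈ -36.580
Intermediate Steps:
z(k) = k²
M(q) = 4*q² (M(q) = (2*q)*(2*q) = 4*q²)
425840/((((8 - 6)*(-7) + 254)*(-47))) + M(151)/z(-279) = 425840/((((8 - 6)*(-7) + 254)*(-47))) + (4*151²)/((-279)²) = 425840/(((2*(-7) + 254)*(-47))) + (4*22801)/77841 = 425840/(((-14 + 254)*(-47))) + 91204*(1/77841) = 425840/((240*(-47))) + 91204/77841 = 425840/(-11280) + 91204/77841 = 425840*(-1/11280) + 91204/77841 = -5323/141 + 91204/77841 = -133829293/3658527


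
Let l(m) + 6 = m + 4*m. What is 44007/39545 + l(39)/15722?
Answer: 99907437/88818070 ≈ 1.1249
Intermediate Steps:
l(m) = -6 + 5*m (l(m) = -6 + (m + 4*m) = -6 + 5*m)
44007/39545 + l(39)/15722 = 44007/39545 + (-6 + 5*39)/15722 = 44007*(1/39545) + (-6 + 195)*(1/15722) = 44007/39545 + 189*(1/15722) = 44007/39545 + 27/2246 = 99907437/88818070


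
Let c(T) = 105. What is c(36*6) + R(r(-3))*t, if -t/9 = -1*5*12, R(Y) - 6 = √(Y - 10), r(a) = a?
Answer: 3345 + 540*I*√13 ≈ 3345.0 + 1947.0*I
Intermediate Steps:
R(Y) = 6 + √(-10 + Y) (R(Y) = 6 + √(Y - 10) = 6 + √(-10 + Y))
t = 540 (t = -9*(-1*5)*12 = -(-45)*12 = -9*(-60) = 540)
c(36*6) + R(r(-3))*t = 105 + (6 + √(-10 - 3))*540 = 105 + (6 + √(-13))*540 = 105 + (6 + I*√13)*540 = 105 + (3240 + 540*I*√13) = 3345 + 540*I*√13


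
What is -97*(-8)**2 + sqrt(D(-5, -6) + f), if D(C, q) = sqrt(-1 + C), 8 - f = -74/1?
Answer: -6208 + sqrt(82 + I*sqrt(6)) ≈ -6198.9 + 0.13524*I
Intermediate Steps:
f = 82 (f = 8 - (-74)/1 = 8 - (-74) = 8 - 1*(-74) = 8 + 74 = 82)
-97*(-8)**2 + sqrt(D(-5, -6) + f) = -97*(-8)**2 + sqrt(sqrt(-1 - 5) + 82) = -97*64 + sqrt(sqrt(-6) + 82) = -6208 + sqrt(I*sqrt(6) + 82) = -6208 + sqrt(82 + I*sqrt(6))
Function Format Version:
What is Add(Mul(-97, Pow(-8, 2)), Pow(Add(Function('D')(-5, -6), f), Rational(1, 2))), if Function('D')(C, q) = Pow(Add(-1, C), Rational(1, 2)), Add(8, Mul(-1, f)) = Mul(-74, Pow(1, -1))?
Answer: Add(-6208, Pow(Add(82, Mul(I, Pow(6, Rational(1, 2)))), Rational(1, 2))) ≈ Add(-6198.9, Mul(0.13524, I))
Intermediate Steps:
f = 82 (f = Add(8, Mul(-1, Mul(-74, Pow(1, -1)))) = Add(8, Mul(-1, Mul(-74, 1))) = Add(8, Mul(-1, -74)) = Add(8, 74) = 82)
Add(Mul(-97, Pow(-8, 2)), Pow(Add(Function('D')(-5, -6), f), Rational(1, 2))) = Add(Mul(-97, Pow(-8, 2)), Pow(Add(Pow(Add(-1, -5), Rational(1, 2)), 82), Rational(1, 2))) = Add(Mul(-97, 64), Pow(Add(Pow(-6, Rational(1, 2)), 82), Rational(1, 2))) = Add(-6208, Pow(Add(Mul(I, Pow(6, Rational(1, 2))), 82), Rational(1, 2))) = Add(-6208, Pow(Add(82, Mul(I, Pow(6, Rational(1, 2)))), Rational(1, 2)))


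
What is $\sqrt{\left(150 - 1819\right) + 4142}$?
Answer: $\sqrt{2473} \approx 49.729$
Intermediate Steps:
$\sqrt{\left(150 - 1819\right) + 4142} = \sqrt{-1669 + 4142} = \sqrt{2473}$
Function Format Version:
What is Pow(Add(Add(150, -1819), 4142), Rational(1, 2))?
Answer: Pow(2473, Rational(1, 2)) ≈ 49.729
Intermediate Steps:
Pow(Add(Add(150, -1819), 4142), Rational(1, 2)) = Pow(Add(-1669, 4142), Rational(1, 2)) = Pow(2473, Rational(1, 2))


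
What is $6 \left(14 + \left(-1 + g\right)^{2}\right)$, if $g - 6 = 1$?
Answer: $300$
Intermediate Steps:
$g = 7$ ($g = 6 + 1 = 7$)
$6 \left(14 + \left(-1 + g\right)^{2}\right) = 6 \left(14 + \left(-1 + 7\right)^{2}\right) = 6 \left(14 + 6^{2}\right) = 6 \left(14 + 36\right) = 6 \cdot 50 = 300$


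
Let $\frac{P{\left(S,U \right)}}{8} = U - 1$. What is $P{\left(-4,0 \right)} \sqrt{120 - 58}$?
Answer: $- 8 \sqrt{62} \approx -62.992$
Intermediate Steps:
$P{\left(S,U \right)} = -8 + 8 U$ ($P{\left(S,U \right)} = 8 \left(U - 1\right) = 8 \left(-1 + U\right) = -8 + 8 U$)
$P{\left(-4,0 \right)} \sqrt{120 - 58} = \left(-8 + 8 \cdot 0\right) \sqrt{120 - 58} = \left(-8 + 0\right) \sqrt{62} = - 8 \sqrt{62}$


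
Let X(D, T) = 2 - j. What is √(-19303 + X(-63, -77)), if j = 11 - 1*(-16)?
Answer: 8*I*√302 ≈ 139.03*I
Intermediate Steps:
j = 27 (j = 11 + 16 = 27)
X(D, T) = -25 (X(D, T) = 2 - 1*27 = 2 - 27 = -25)
√(-19303 + X(-63, -77)) = √(-19303 - 25) = √(-19328) = 8*I*√302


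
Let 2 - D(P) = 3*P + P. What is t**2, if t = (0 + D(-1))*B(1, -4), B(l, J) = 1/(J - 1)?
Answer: 36/25 ≈ 1.4400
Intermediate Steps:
B(l, J) = 1/(-1 + J)
D(P) = 2 - 4*P (D(P) = 2 - (3*P + P) = 2 - 4*P)
t = -6/5 (t = (0 + (2 - 4*(-1)))/(-1 - 4) = (0 + (2 + 4))/(-5) = (0 + 6)*(-1/5) = 6*(-1/5) = -6/5 ≈ -1.2000)
t**2 = (-6/5)**2 = 36/25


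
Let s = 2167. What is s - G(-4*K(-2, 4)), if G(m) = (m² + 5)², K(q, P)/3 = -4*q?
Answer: -85024674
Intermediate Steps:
K(q, P) = -12*q (K(q, P) = 3*(-4*q) = -12*q)
G(m) = (5 + m²)²
s - G(-4*K(-2, 4)) = 2167 - (5 + (-(-48)*(-2))²)² = 2167 - (5 + (-4*24)²)² = 2167 - (5 + (-96)²)² = 2167 - (5 + 9216)² = 2167 - 1*9221² = 2167 - 1*85026841 = 2167 - 85026841 = -85024674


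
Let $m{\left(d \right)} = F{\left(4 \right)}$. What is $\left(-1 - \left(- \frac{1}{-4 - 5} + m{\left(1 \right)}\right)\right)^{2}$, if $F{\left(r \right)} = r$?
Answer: $\frac{2116}{81} \approx 26.123$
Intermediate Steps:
$m{\left(d \right)} = 4$
$\left(-1 - \left(- \frac{1}{-4 - 5} + m{\left(1 \right)}\right)\right)^{2} = \left(-1 + \left(\frac{1}{-4 - 5} - 4\right)\right)^{2} = \left(-1 - \left(4 - \frac{1}{-9}\right)\right)^{2} = \left(-1 - \frac{37}{9}\right)^{2} = \left(- \frac{46}{9}\right)^{2} = \frac{2116}{81}$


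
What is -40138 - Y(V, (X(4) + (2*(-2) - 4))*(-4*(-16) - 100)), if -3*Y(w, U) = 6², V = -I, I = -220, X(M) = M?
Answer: -40126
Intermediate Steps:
V = 220 (V = -1*(-220) = 220)
Y(w, U) = -12 (Y(w, U) = -⅓*6² = -⅓*36 = -12)
-40138 - Y(V, (X(4) + (2*(-2) - 4))*(-4*(-16) - 100)) = -40138 - 1*(-12) = -40138 + 12 = -40126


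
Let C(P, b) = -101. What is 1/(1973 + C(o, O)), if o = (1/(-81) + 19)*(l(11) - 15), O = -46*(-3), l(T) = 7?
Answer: 1/1872 ≈ 0.00053419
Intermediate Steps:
O = 138
o = -12304/81 (o = (1/(-81) + 19)*(7 - 15) = (-1/81 + 19)*(-8) = (1538/81)*(-8) = -12304/81 ≈ -151.90)
1/(1973 + C(o, O)) = 1/(1973 - 101) = 1/1872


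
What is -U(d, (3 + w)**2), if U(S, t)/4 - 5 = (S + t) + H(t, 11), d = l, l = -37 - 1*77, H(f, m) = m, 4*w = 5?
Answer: 1279/4 ≈ 319.75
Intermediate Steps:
w = 5/4 (w = (1/4)*5 = 5/4 ≈ 1.2500)
l = -114 (l = -37 - 77 = -114)
d = -114
U(S, t) = 64 + 4*S + 4*t (U(S, t) = 20 + 4*((S + t) + 11) = 20 + 4*(11 + S + t) = 20 + (44 + 4*S + 4*t) = 64 + 4*S + 4*t)
-U(d, (3 + w)**2) = -(64 + 4*(-114) + 4*(3 + 5/4)**2) = -(64 - 456 + 4*(17/4)**2) = -(64 - 456 + 4*(289/16)) = -(64 - 456 + 289/4) = -1*(-1279/4) = 1279/4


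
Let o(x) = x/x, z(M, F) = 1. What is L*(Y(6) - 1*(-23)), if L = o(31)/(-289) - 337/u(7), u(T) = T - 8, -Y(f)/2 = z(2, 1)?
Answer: 2045232/289 ≈ 7076.9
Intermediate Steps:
Y(f) = -2 (Y(f) = -2*1 = -2)
o(x) = 1
u(T) = -8 + T
L = 97392/289 (L = 1/(-289) - 337/(-8 + 7) = 1*(-1/289) - 337/(-1) = -1/289 - 337*(-1) = -1/289 + 337 = 97392/289 ≈ 337.00)
L*(Y(6) - 1*(-23)) = 97392*(-2 - 1*(-23))/289 = 97392*(-2 + 23)/289 = (97392/289)*21 = 2045232/289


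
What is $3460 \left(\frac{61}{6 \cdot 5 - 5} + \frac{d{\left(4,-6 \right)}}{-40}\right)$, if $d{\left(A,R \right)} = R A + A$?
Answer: $\frac{50862}{5} \approx 10172.0$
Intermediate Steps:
$d{\left(A,R \right)} = A + A R$ ($d{\left(A,R \right)} = A R + A = A + A R$)
$3460 \left(\frac{61}{6 \cdot 5 - 5} + \frac{d{\left(4,-6 \right)}}{-40}\right) = 3460 \left(\frac{61}{6 \cdot 5 - 5} + \frac{4 \left(1 - 6\right)}{-40}\right) = 3460 \left(\frac{61}{30 - 5} + 4 \left(-5\right) \left(- \frac{1}{40}\right)\right) = 3460 \left(\frac{61}{25} - - \frac{1}{2}\right) = 3460 \left(61 \cdot \frac{1}{25} + \frac{1}{2}\right) = 3460 \left(\frac{61}{25} + \frac{1}{2}\right) = 3460 \cdot \frac{147}{50} = \frac{50862}{5}$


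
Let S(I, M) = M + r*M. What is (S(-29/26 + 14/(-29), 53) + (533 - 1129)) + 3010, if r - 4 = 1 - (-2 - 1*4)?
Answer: 3050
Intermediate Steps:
r = 11 (r = 4 + (1 - (-2 - 1*4)) = 4 + (1 - (-2 - 4)) = 4 + (1 - 1*(-6)) = 4 + (1 + 6) = 4 + 7 = 11)
S(I, M) = 12*M (S(I, M) = M + 11*M = 12*M)
(S(-29/26 + 14/(-29), 53) + (533 - 1129)) + 3010 = (12*53 + (533 - 1129)) + 3010 = (636 - 596) + 3010 = 40 + 3010 = 3050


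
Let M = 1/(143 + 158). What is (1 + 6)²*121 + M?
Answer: 1784630/301 ≈ 5929.0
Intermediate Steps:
M = 1/301 ≈ 0.0033223
(1 + 6)²*121 + M = (1 + 6)²*121 + 1/301 = 7²*121 + 1/301 = 49*121 + 1/301 = 5929 + 1/301 = 1784630/301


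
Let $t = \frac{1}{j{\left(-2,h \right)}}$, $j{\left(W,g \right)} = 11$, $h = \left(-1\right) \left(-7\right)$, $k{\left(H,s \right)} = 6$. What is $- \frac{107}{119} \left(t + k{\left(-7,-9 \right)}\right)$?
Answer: $- \frac{7169}{1309} \approx -5.4767$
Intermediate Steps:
$h = 7$
$t = \frac{1}{11} \approx 0.090909$
$- \frac{107}{119} \left(t + k{\left(-7,-9 \right)}\right) = - \frac{107}{119} \left(\frac{1}{11} + 6\right) = \left(-107\right) \frac{1}{119} \cdot \frac{67}{11} = \left(- \frac{107}{119}\right) \frac{67}{11} = - \frac{7169}{1309}$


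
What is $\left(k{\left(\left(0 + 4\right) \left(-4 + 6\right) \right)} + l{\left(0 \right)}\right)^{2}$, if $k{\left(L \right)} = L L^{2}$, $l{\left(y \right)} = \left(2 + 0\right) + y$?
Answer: $264196$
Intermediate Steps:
$l{\left(y \right)} = 2 + y$
$k{\left(L \right)} = L^{3}$
$\left(k{\left(\left(0 + 4\right) \left(-4 + 6\right) \right)} + l{\left(0 \right)}\right)^{2} = \left(\left(\left(0 + 4\right) \left(-4 + 6\right)\right)^{3} + \left(2 + 0\right)\right)^{2} = \left(\left(4 \cdot 2\right)^{3} + 2\right)^{2} = \left(8^{3} + 2\right)^{2} = \left(512 + 2\right)^{2} = 514^{2} = 264196$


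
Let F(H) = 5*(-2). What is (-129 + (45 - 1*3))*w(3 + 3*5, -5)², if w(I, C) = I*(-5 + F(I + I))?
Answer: -6342300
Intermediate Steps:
F(H) = -10
w(I, C) = -15*I (w(I, C) = I*(-5 - 10) = I*(-15) = -15*I)
(-129 + (45 - 1*3))*w(3 + 3*5, -5)² = (-129 + (45 - 1*3))*(-15*(3 + 3*5))² = (-129 + (45 - 3))*(-15*(3 + 15))² = (-129 + 42)*(-15*18)² = -87*(-270)² = -87*72900 = -6342300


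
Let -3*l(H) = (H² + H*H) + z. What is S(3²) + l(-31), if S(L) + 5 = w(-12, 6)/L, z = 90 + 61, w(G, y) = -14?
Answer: -6278/9 ≈ -697.56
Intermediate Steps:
z = 151
S(L) = -5 - 14/L
l(H) = -151/3 - 2*H²/3 (l(H) = -((H² + H*H) + 151)/3 = -((H² + H²) + 151)/3 = -(2*H² + 151)/3 = -(151 + 2*H²)/3 = -151/3 - 2*H²/3)
S(3²) + l(-31) = (-5 - 14/(3²)) + (-151/3 - ⅔*(-31)²) = (-5 - 14/9) + (-151/3 - ⅔*961) = (-5 - 14*⅑) + (-151/3 - 1922/3) = (-5 - 14/9) - 691 = -59/9 - 691 = -6278/9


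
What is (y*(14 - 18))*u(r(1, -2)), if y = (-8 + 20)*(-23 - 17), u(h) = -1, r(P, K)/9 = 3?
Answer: -1920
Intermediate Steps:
r(P, K) = 27 (r(P, K) = 9*3 = 27)
y = -480 (y = 12*(-40) = -480)
(y*(14 - 18))*u(r(1, -2)) = -480*(14 - 18)*(-1) = -480*(-4)*(-1) = 1920*(-1) = -1920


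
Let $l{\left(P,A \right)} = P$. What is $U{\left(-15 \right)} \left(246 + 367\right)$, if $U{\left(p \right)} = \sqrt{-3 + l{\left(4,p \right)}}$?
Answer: $613$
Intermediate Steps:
$U{\left(p \right)} = 1$ ($U{\left(p \right)} = \sqrt{-3 + 4} = \sqrt{1} = 1$)
$U{\left(-15 \right)} \left(246 + 367\right) = 1 \left(246 + 367\right) = 1 \cdot 613 = 613$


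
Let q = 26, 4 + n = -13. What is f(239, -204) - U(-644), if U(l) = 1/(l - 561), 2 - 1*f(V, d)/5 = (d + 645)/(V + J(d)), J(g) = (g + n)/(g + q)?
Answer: 6055209/7361345 ≈ 0.82257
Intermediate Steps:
n = -17 (n = -4 - 13 = -17)
J(g) = (-17 + g)/(26 + g) (J(g) = (g - 17)/(g + 26) = (-17 + g)/(26 + g))
f(V, d) = 10 - 5*(645 + d)/(V + (-17 + d)/(26 + d)) (f(V, d) = 10 - 5*(d + 645)/(V + (-17 + d)/(26 + d)) = 10 - 5*(645 + d)/(V + (-17 + d)/(26 + d)))
U(l) = 1/(-561 + l)
f(239, -204) - U(-644) = 5*(-34 + 2*(-204) + (26 - 204)*(-645 - 1*(-204) + 2*239))/(-17 - 204 + 239*(26 - 204)) - 1/(-561 - 644) = 5*(-34 - 408 - 178*(-645 + 204 + 478))/(-17 - 204 + 239*(-178)) - 1/(-1205) = 5*(-34 - 408 - 178*37)/(-17 - 204 - 42542) - 1*(-1/1205) = 5*(-34 - 408 - 6586)/(-42763) + 1/1205 = 5*(-1/42763)*(-7028) + 1/1205 = 5020/6109 + 1/1205 = 6055209/7361345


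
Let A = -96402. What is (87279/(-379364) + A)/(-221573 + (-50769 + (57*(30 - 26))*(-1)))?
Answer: 36571535607/103403245480 ≈ 0.35368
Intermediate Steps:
(87279/(-379364) + A)/(-221573 + (-50769 + (57*(30 - 26))*(-1))) = (87279/(-379364) - 96402)/(-221573 + (-50769 + (57*(30 - 26))*(-1))) = (87279*(-1/379364) - 96402)/(-221573 + (-50769 + (57*4)*(-1))) = (-87279/379364 - 96402)/(-221573 + (-50769 + 228*(-1))) = -36571535607/(379364*(-221573 + (-50769 - 228))) = -36571535607/(379364*(-221573 - 50997)) = -36571535607/379364/(-272570) = -36571535607/379364*(-1/272570) = 36571535607/103403245480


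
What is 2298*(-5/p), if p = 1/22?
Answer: -252780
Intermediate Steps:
p = 1/22 ≈ 0.045455
2298*(-5/p) = 2298*(-5/1/22) = 2298*(-5*22) = 2298*(-110) = -252780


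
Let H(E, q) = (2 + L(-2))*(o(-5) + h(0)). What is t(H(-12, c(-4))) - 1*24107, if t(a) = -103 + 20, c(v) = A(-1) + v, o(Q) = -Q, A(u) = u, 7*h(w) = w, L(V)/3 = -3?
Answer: -24190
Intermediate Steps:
L(V) = -9 (L(V) = 3*(-3) = -9)
h(w) = w/7
c(v) = -1 + v
H(E, q) = -35 (H(E, q) = (2 - 9)*(-1*(-5) + (⅐)*0) = -7*(5 + 0) = -7*5 = -35)
t(a) = -83
t(H(-12, c(-4))) - 1*24107 = -83 - 1*24107 = -83 - 24107 = -24190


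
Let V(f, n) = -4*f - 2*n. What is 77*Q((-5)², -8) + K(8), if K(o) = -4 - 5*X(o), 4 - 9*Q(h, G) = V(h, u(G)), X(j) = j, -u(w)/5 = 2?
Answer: 2024/3 ≈ 674.67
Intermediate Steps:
u(w) = -10 (u(w) = -5*2 = -10)
Q(h, G) = -16/9 + 4*h/9 (Q(h, G) = 4/9 - (-4*h - 2*(-10))/9 = 4/9 - (-4*h + 20)/9 = 4/9 - (20 - 4*h)/9 = 4/9 + (-20/9 + 4*h/9) = -16/9 + 4*h/9)
K(o) = -4 - 5*o
77*Q((-5)², -8) + K(8) = 77*(-16/9 + (4/9)*(-5)²) + (-4 - 5*8) = 77*(-16/9 + (4/9)*25) + (-4 - 40) = 77*(-16/9 + 100/9) - 44 = 77*(28/3) - 44 = 2156/3 - 44 = 2024/3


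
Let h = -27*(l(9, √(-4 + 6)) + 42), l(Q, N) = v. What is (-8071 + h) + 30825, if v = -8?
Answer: 21836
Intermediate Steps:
l(Q, N) = -8
h = -918 (h = -27*(-8 + 42) = -27*34 = -918)
(-8071 + h) + 30825 = (-8071 - 918) + 30825 = -8989 + 30825 = 21836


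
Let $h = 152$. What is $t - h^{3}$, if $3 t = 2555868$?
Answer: $-2659852$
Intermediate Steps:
$t = 851956$ ($t = \frac{1}{3} \cdot 2555868 = 851956$)
$t - h^{3} = 851956 - 152^{3} = 851956 - 3511808 = -2659852$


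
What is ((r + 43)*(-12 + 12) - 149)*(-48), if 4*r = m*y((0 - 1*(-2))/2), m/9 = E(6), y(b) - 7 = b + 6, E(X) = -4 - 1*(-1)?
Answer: 7152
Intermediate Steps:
E(X) = -3 (E(X) = -4 + 1 = -3)
y(b) = 13 + b (y(b) = 7 + (b + 6) = 7 + (6 + b) = 13 + b)
m = -27 (m = 9*(-3) = -27)
r = -189/2 (r = (-27*(13 + (0 - 1*(-2))/2))/4 = (-27*(13 + (0 + 2)*(1/2)))/4 = (-27*(13 + 2*(1/2)))/4 = (-27*(13 + 1))/4 = (-27*14)/4 = (1/4)*(-378) = -189/2 ≈ -94.500)
((r + 43)*(-12 + 12) - 149)*(-48) = ((-189/2 + 43)*(-12 + 12) - 149)*(-48) = (-103/2*0 - 149)*(-48) = (0 - 149)*(-48) = -149*(-48) = 7152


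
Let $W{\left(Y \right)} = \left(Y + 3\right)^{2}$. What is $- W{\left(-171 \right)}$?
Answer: $-28224$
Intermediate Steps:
$W{\left(Y \right)} = \left(3 + Y\right)^{2}$
$- W{\left(-171 \right)} = - \left(3 - 171\right)^{2} = - \left(-168\right)^{2} = \left(-1\right) 28224 = -28224$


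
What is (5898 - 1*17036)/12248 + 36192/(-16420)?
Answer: -78270697/25139020 ≈ -3.1135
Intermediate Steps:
(5898 - 1*17036)/12248 + 36192/(-16420) = (5898 - 17036)*(1/12248) + 36192*(-1/16420) = -11138*1/12248 - 9048/4105 = -5569/6124 - 9048/4105 = -78270697/25139020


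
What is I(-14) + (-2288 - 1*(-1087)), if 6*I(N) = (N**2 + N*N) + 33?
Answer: -6781/6 ≈ -1130.2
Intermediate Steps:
I(N) = 11/2 + N**2/3 (I(N) = ((N**2 + N*N) + 33)/6 = ((N**2 + N**2) + 33)/6 = (2*N**2 + 33)/6 = (33 + 2*N**2)/6 = 11/2 + N**2/3)
I(-14) + (-2288 - 1*(-1087)) = (11/2 + (1/3)*(-14)**2) + (-2288 - 1*(-1087)) = (11/2 + (1/3)*196) + (-2288 + 1087) = (11/2 + 196/3) - 1201 = 425/6 - 1201 = -6781/6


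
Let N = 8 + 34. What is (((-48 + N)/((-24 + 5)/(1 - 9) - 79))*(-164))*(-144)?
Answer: 1133568/613 ≈ 1849.2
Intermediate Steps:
N = 42
(((-48 + N)/((-24 + 5)/(1 - 9) - 79))*(-164))*(-144) = (((-48 + 42)/((-24 + 5)/(1 - 9) - 79))*(-164))*(-144) = (-6/(-19/(-8) - 79)*(-164))*(-144) = (-6/(-19*(-1/8) - 79)*(-164))*(-144) = (-6/(19/8 - 79)*(-164))*(-144) = (-6/(-613/8)*(-164))*(-144) = (-6*(-8/613)*(-164))*(-144) = ((48/613)*(-164))*(-144) = -7872/613*(-144) = 1133568/613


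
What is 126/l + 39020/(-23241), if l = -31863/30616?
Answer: -704636804/5740527 ≈ -122.75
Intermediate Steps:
l = -741/712 (l = -31863*1/30616 = -741/712 ≈ -1.0407)
126/l + 39020/(-23241) = 126/(-741/712) + 39020/(-23241) = 126*(-712/741) + 39020*(-1/23241) = -29904/247 - 39020/23241 = -704636804/5740527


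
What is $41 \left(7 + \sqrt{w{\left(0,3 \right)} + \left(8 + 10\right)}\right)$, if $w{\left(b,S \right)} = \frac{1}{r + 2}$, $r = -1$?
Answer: $287 + 41 \sqrt{19} \approx 465.71$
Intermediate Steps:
$w{\left(b,S \right)} = 1$ ($w{\left(b,S \right)} = \frac{1}{-1 + 2} = 1^{-1} = 1$)
$41 \left(7 + \sqrt{w{\left(0,3 \right)} + \left(8 + 10\right)}\right) = 41 \left(7 + \sqrt{1 + \left(8 + 10\right)}\right) = 41 \left(7 + \sqrt{1 + 18}\right) = 41 \left(7 + \sqrt{19}\right) = 287 + 41 \sqrt{19}$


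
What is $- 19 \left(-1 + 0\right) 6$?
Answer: $114$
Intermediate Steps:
$- 19 \left(-1 + 0\right) 6 = - 19 \left(\left(-1\right) 6\right) = \left(-19\right) \left(-6\right) = 114$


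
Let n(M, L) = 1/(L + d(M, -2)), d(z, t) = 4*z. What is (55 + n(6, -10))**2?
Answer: 594441/196 ≈ 3032.9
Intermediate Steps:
n(M, L) = 1/(L + 4*M)
(55 + n(6, -10))**2 = (55 + 1/(-10 + 4*6))**2 = (55 + 1/(-10 + 24))**2 = (55 + 1/14)**2 = (771/14)**2 = 594441/196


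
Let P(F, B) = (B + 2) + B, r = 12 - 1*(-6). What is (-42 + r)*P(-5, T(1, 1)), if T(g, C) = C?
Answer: -96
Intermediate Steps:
r = 18 (r = 12 + 6 = 18)
P(F, B) = 2 + 2*B (P(F, B) = (2 + B) + B = 2 + 2*B)
(-42 + r)*P(-5, T(1, 1)) = (-42 + 18)*(2 + 2*1) = -24*(2 + 2) = -24*4 = -96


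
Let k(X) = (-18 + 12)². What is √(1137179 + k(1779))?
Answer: 17*√3935 ≈ 1066.4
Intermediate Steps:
k(X) = 36 (k(X) = (-6)² = 36)
√(1137179 + k(1779)) = √(1137179 + 36) = √1137215 = 17*√3935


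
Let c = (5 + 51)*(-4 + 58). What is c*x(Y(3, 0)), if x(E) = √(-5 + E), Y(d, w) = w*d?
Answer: 3024*I*√5 ≈ 6761.9*I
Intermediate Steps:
Y(d, w) = d*w
c = 3024 (c = 56*54 = 3024)
c*x(Y(3, 0)) = 3024*√(-5 + 3*0) = 3024*√(-5 + 0) = 3024*√(-5) = 3024*(I*√5) = 3024*I*√5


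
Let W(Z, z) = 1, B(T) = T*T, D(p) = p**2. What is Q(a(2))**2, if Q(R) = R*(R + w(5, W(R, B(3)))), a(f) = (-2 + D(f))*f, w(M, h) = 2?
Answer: 576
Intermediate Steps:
B(T) = T**2
a(f) = f*(-2 + f**2) (a(f) = (-2 + f**2)*f = f*(-2 + f**2))
Q(R) = R*(2 + R) (Q(R) = R*(R + 2) = R*(2 + R))
Q(a(2))**2 = ((2*(-2 + 2**2))*(2 + 2*(-2 + 2**2)))**2 = ((2*(-2 + 4))*(2 + 2*(-2 + 4)))**2 = ((2*2)*(2 + 2*2))**2 = (4*(2 + 4))**2 = (4*6)**2 = 24**2 = 576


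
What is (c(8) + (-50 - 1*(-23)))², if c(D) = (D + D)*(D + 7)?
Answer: 45369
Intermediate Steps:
c(D) = 2*D*(7 + D) (c(D) = (2*D)*(7 + D) = 2*D*(7 + D))
(c(8) + (-50 - 1*(-23)))² = (2*8*(7 + 8) + (-50 - 1*(-23)))² = (2*8*15 + (-50 + 23))² = (240 - 27)² = 213² = 45369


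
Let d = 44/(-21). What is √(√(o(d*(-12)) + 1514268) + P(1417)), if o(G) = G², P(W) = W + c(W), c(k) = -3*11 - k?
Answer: √(-1617 + 14*√18557527)/7 ≈ 34.609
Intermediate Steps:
c(k) = -33 - k
P(W) = -33 (P(W) = W + (-33 - W) = -33)
d = -44/21 (d = 44*(-1/21) = -44/21 ≈ -2.0952)
√(√(o(d*(-12)) + 1514268) + P(1417)) = √(√((-44/21*(-12))² + 1514268) - 33) = √(√((176/7)² + 1514268) - 33) = √(√(30976/49 + 1514268) - 33) = √(√(74230108/49) - 33) = √(2*√18557527/7 - 33) = √(-33 + 2*√18557527/7)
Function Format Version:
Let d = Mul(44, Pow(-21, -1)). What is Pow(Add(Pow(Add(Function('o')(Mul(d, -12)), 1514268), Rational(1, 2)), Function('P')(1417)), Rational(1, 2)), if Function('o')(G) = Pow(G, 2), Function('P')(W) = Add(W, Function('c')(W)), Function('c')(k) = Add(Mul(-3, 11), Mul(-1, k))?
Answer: Mul(Rational(1, 7), Pow(Add(-1617, Mul(14, Pow(18557527, Rational(1, 2)))), Rational(1, 2))) ≈ 34.609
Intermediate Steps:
Function('c')(k) = Add(-33, Mul(-1, k))
Function('P')(W) = -33 (Function('P')(W) = Add(W, Add(-33, Mul(-1, W))) = -33)
d = Rational(-44, 21) (d = Mul(44, Rational(-1, 21)) = Rational(-44, 21) ≈ -2.0952)
Pow(Add(Pow(Add(Function('o')(Mul(d, -12)), 1514268), Rational(1, 2)), Function('P')(1417)), Rational(1, 2)) = Pow(Add(Pow(Add(Pow(Mul(Rational(-44, 21), -12), 2), 1514268), Rational(1, 2)), -33), Rational(1, 2)) = Pow(Add(Pow(Add(Pow(Rational(176, 7), 2), 1514268), Rational(1, 2)), -33), Rational(1, 2)) = Pow(Add(Pow(Add(Rational(30976, 49), 1514268), Rational(1, 2)), -33), Rational(1, 2)) = Pow(Add(Pow(Rational(74230108, 49), Rational(1, 2)), -33), Rational(1, 2)) = Pow(Add(Mul(Rational(2, 7), Pow(18557527, Rational(1, 2))), -33), Rational(1, 2)) = Pow(Add(-33, Mul(Rational(2, 7), Pow(18557527, Rational(1, 2)))), Rational(1, 2))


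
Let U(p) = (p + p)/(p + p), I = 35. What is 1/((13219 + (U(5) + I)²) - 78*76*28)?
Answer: -1/151469 ≈ -6.6020e-6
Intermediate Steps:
U(p) = 1 (U(p) = (2*p)/((2*p)) = (2*p)*(1/(2*p)) = 1)
1/((13219 + (U(5) + I)²) - 78*76*28) = 1/((13219 + (1 + 35)²) - 78*76*28) = 1/((13219 + 36²) - 5928*28) = 1/((13219 + 1296) - 165984) = 1/(14515 - 165984) = 1/(-151469) = -1/151469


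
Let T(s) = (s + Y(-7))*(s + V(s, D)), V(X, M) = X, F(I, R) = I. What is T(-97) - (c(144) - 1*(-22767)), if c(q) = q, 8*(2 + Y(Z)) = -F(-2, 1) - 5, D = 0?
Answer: -14529/4 ≈ -3632.3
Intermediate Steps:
Y(Z) = -19/8 (Y(Z) = -2 + (-1*(-2) - 5)/8 = -2 + (2 - 5)/8 = -2 + (⅛)*(-3) = -2 - 3/8 = -19/8)
T(s) = 2*s*(-19/8 + s) (T(s) = (s - 19/8)*(s + s) = (-19/8 + s)*(2*s) = 2*s*(-19/8 + s))
T(-97) - (c(144) - 1*(-22767)) = (¼)*(-97)*(-19 + 8*(-97)) - (144 - 1*(-22767)) = (¼)*(-97)*(-19 - 776) - (144 + 22767) = (¼)*(-97)*(-795) - 1*22911 = 77115/4 - 22911 = -14529/4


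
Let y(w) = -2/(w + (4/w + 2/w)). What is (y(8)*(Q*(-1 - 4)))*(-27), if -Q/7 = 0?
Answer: 0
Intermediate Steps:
Q = 0 (Q = -7*0 = 0)
y(w) = -2/(w + 6/w)
(y(8)*(Q*(-1 - 4)))*(-27) = ((-2*8/(6 + 8²))*(0*(-1 - 4)))*(-27) = ((-2*8/(6 + 64))*(0*(-5)))*(-27) = (-2*8/70*0)*(-27) = (-2*8*1/70*0)*(-27) = -8/35*0*(-27) = 0*(-27) = 0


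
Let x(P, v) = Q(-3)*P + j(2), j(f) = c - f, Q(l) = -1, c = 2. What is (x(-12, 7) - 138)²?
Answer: 15876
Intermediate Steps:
j(f) = 2 - f
x(P, v) = -P (x(P, v) = -P + (2 - 1*2) = -P + (2 - 2) = -P + 0 = -P)
(x(-12, 7) - 138)² = (-1*(-12) - 138)² = (12 - 138)² = (-126)² = 15876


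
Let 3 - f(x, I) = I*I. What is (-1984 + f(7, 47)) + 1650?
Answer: -2540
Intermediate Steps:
f(x, I) = 3 - I**2 (f(x, I) = 3 - I*I = 3 - I**2)
(-1984 + f(7, 47)) + 1650 = (-1984 + (3 - 1*47**2)) + 1650 = (-1984 + (3 - 1*2209)) + 1650 = (-1984 + (3 - 2209)) + 1650 = (-1984 - 2206) + 1650 = -4190 + 1650 = -2540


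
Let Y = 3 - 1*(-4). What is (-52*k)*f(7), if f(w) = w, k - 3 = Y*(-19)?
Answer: 47320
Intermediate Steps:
Y = 7 (Y = 3 + 4 = 7)
k = -130 (k = 3 + 7*(-19) = 3 - 133 = -130)
(-52*k)*f(7) = -52*(-130)*7 = 6760*7 = 47320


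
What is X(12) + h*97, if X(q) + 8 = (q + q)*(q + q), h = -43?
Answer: -3603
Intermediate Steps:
X(q) = -8 + 4*q² (X(q) = -8 + (q + q)*(q + q) = -8 + (2*q)*(2*q) = -8 + 4*q²)
X(12) + h*97 = (-8 + 4*12²) - 43*97 = (-8 + 4*144) - 4171 = (-8 + 576) - 4171 = 568 - 4171 = -3603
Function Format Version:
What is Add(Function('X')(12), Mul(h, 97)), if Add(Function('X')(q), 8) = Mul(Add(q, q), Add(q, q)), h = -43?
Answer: -3603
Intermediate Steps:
Function('X')(q) = Add(-8, Mul(4, Pow(q, 2))) (Function('X')(q) = Add(-8, Mul(Add(q, q), Add(q, q))) = Add(-8, Mul(Mul(2, q), Mul(2, q))) = Add(-8, Mul(4, Pow(q, 2))))
Add(Function('X')(12), Mul(h, 97)) = Add(Add(-8, Mul(4, Pow(12, 2))), Mul(-43, 97)) = Add(Add(-8, Mul(4, 144)), -4171) = Add(Add(-8, 576), -4171) = Add(568, -4171) = -3603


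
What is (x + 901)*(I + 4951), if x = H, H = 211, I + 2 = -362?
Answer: 5100744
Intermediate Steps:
I = -364 (I = -2 - 362 = -364)
x = 211
(x + 901)*(I + 4951) = (211 + 901)*(-364 + 4951) = 1112*4587 = 5100744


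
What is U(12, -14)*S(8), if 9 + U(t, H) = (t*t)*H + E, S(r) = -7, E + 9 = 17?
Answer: 14119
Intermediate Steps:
E = 8 (E = -9 + 17 = 8)
U(t, H) = -1 + H*t² (U(t, H) = -9 + ((t*t)*H + 8) = -9 + (t²*H + 8) = -9 + (H*t² + 8) = -9 + (8 + H*t²) = -1 + H*t²)
U(12, -14)*S(8) = (-1 - 14*12²)*(-7) = (-1 - 14*144)*(-7) = (-1 - 2016)*(-7) = -2017*(-7) = 14119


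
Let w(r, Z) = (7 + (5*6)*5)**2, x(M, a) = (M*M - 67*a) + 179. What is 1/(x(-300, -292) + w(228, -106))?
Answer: 1/134392 ≈ 7.4409e-6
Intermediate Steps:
x(M, a) = 179 + M**2 - 67*a (x(M, a) = (M**2 - 67*a) + 179 = 179 + M**2 - 67*a)
w(r, Z) = 24649 (w(r, Z) = (7 + 30*5)**2 = (7 + 150)**2 = 157**2 = 24649)
1/(x(-300, -292) + w(228, -106)) = 1/((179 + (-300)**2 - 67*(-292)) + 24649) = 1/((179 + 90000 + 19564) + 24649) = 1/(109743 + 24649) = 1/134392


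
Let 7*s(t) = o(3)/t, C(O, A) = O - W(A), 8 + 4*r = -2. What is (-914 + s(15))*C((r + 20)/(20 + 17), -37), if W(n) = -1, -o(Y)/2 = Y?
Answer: -1743564/1295 ≈ -1346.4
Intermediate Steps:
r = -5/2 (r = -2 + (¼)*(-2) = -2 - ½ = -5/2 ≈ -2.5000)
o(Y) = -2*Y
C(O, A) = 1 + O (C(O, A) = O - 1*(-1) = O + 1 = 1 + O)
s(t) = -6/(7*t) (s(t) = ((-2*3)/t)/7 = (-6/t)/7 = -6/(7*t))
(-914 + s(15))*C((r + 20)/(20 + 17), -37) = (-914 - 6/7/15)*(1 + (-5/2 + 20)/(20 + 17)) = (-914 - 6/7*1/15)*(1 + (35/2)/37) = (-914 - 2/35)*(1 + (35/2)*(1/37)) = -31992*(1 + 35/74)/35 = -31992/35*109/74 = -1743564/1295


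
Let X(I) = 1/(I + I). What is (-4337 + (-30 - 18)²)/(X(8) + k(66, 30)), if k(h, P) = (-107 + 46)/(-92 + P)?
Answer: -1008368/519 ≈ -1942.9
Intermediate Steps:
X(I) = 1/(2*I)
k(h, P) = -61/(-92 + P)
(-4337 + (-30 - 18)²)/(X(8) + k(66, 30)) = (-4337 + (-30 - 18)²)/((½)/8 - 61/(-92 + 30)) = (-4337 + (-48)²)/((½)*(⅛) - 61/(-62)) = (-4337 + 2304)/(1/16 - 61*(-1/62)) = -2033/(1/16 + 61/62) = -2033/519/496 = -2033*496/519 = -1008368/519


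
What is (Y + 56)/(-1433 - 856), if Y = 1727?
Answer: -1783/2289 ≈ -0.77894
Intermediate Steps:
(Y + 56)/(-1433 - 856) = (1727 + 56)/(-1433 - 856) = 1783/(-2289) = 1783*(-1/2289) = -1783/2289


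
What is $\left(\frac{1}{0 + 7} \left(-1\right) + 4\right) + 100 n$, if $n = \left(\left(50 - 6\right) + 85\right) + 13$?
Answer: $\frac{99427}{7} \approx 14204.0$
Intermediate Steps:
$n = 142$ ($n = \left(\left(50 - 6\right) + 85\right) + 13 = \left(44 + 85\right) + 13 = 129 + 13 = 142$)
$\left(\frac{1}{0 + 7} \left(-1\right) + 4\right) + 100 n = \left(\frac{1}{0 + 7} \left(-1\right) + 4\right) + 100 \cdot 142 = \left(\frac{1}{7} \left(-1\right) + 4\right) + 14200 = \left(- \frac{1}{7} + 4\right) + 14200 = \frac{27}{7} + 14200 = \frac{99427}{7}$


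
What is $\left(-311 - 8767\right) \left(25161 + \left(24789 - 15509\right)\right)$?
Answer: $-312655398$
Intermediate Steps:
$\left(-311 - 8767\right) \left(25161 + \left(24789 - 15509\right)\right) = - 9078 \left(25161 + 9280\right) = \left(-9078\right) 34441 = -312655398$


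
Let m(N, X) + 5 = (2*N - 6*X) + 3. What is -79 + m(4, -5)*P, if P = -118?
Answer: -4327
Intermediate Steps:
m(N, X) = -2 - 6*X + 2*N (m(N, X) = -5 + ((2*N - 6*X) + 3) = -5 + ((-6*X + 2*N) + 3) = -5 + (3 - 6*X + 2*N) = -2 - 6*X + 2*N)
-79 + m(4, -5)*P = -79 + (-2 - 6*(-5) + 2*4)*(-118) = -79 + (-2 + 30 + 8)*(-118) = -79 + 36*(-118) = -79 - 4248 = -4327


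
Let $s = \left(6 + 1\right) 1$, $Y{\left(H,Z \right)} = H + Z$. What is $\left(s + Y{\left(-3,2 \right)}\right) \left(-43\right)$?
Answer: $-258$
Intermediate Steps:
$s = 7$ ($s = 7 \cdot 1 = 7$)
$\left(s + Y{\left(-3,2 \right)}\right) \left(-43\right) = \left(7 + \left(-3 + 2\right)\right) \left(-43\right) = \left(7 - 1\right) \left(-43\right) = 6 \left(-43\right) = -258$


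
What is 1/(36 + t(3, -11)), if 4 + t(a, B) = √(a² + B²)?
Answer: 16/447 - √130/894 ≈ 0.023041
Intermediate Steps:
t(a, B) = -4 + √(B² + a²) (t(a, B) = -4 + √(a² + B²) = -4 + √(B² + a²))
1/(36 + t(3, -11)) = 1/(36 + (-4 + √((-11)² + 3²))) = 1/(36 + (-4 + √(121 + 9))) = 1/(36 + (-4 + √130)) = 1/(32 + √130)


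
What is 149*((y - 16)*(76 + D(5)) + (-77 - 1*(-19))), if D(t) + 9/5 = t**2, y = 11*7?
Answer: 4464934/5 ≈ 8.9299e+5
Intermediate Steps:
y = 77
D(t) = -9/5 + t**2
149*((y - 16)*(76 + D(5)) + (-77 - 1*(-19))) = 149*((77 - 16)*(76 + (-9/5 + 5**2)) + (-77 - 1*(-19))) = 149*(61*(76 + (-9/5 + 25)) + (-77 + 19)) = 149*(61*(76 + 116/5) - 58) = 149*(61*(496/5) - 58) = 149*(30256/5 - 58) = 149*(29966/5) = 4464934/5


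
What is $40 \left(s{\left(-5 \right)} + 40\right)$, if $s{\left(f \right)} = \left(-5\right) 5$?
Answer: $600$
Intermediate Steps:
$s{\left(f \right)} = -25$
$40 \left(s{\left(-5 \right)} + 40\right) = 40 \left(-25 + 40\right) = 40 \cdot 15 = 600$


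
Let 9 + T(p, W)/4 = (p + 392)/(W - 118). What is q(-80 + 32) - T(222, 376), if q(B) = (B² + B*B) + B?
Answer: 591656/129 ≈ 4586.5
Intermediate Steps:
q(B) = B + 2*B² (q(B) = (B² + B²) + B = 2*B² + B = B + 2*B²)
T(p, W) = -36 + 4*(392 + p)/(-118 + W) (T(p, W) = -36 + 4*((p + 392)/(W - 118)) = -36 + 4*((392 + p)/(-118 + W)) = -36 + 4*(392 + p)/(-118 + W))
q(-80 + 32) - T(222, 376) = (-80 + 32)*(1 + 2*(-80 + 32)) - 4*(1454 + 222 - 9*376)/(-118 + 376) = -48*(1 + 2*(-48)) - 4*(1454 + 222 - 3384)/258 = -48*(1 - 96) - 4*(-1708)/258 = -48*(-95) - 1*(-3416/129) = 4560 + 3416/129 = 591656/129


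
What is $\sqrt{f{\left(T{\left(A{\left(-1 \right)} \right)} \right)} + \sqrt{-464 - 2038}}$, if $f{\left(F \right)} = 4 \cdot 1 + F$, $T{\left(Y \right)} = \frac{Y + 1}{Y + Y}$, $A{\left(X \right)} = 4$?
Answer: $\frac{\sqrt{74 + 48 i \sqrt{278}}}{4} \approx 5.2373 + 4.7754 i$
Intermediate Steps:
$T{\left(Y \right)} = \frac{1 + Y}{2 Y}$
$f{\left(F \right)} = 4 + F$
$\sqrt{f{\left(T{\left(A{\left(-1 \right)} \right)} \right)} + \sqrt{-464 - 2038}} = \sqrt{\left(4 + \frac{1 + 4}{2 \cdot 4}\right) + \sqrt{-464 - 2038}} = \sqrt{\left(4 + \frac{1}{2} \cdot \frac{1}{4} \cdot 5\right) + \sqrt{-2502}} = \sqrt{\left(4 + \frac{5}{8}\right) + 3 i \sqrt{278}} = \sqrt{\frac{37}{8} + 3 i \sqrt{278}}$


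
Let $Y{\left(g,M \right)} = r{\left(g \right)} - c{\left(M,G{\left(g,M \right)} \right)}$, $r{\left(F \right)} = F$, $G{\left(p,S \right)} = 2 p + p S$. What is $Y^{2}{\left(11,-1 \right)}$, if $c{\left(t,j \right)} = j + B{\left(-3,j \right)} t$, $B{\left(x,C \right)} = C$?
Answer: $121$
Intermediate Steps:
$G{\left(p,S \right)} = 2 p + S p$
$c{\left(t,j \right)} = j + j t$
$Y{\left(g,M \right)} = g - g \left(1 + M\right) \left(2 + M\right)$ ($Y{\left(g,M \right)} = g - g \left(2 + M\right) \left(1 + M\right) = g - g \left(1 + M\right) \left(2 + M\right)$)
$Y^{2}{\left(11,-1 \right)} = \left(11 \left(-1 - -1 - - (2 - 1)\right)\right)^{2} = \left(11 \left(-1 + 1 - \left(-1\right) 1\right)\right)^{2} = \left(11 \left(-1 + 1 + 1\right)\right)^{2} = \left(11 \cdot 1\right)^{2} = 11^{2} = 121$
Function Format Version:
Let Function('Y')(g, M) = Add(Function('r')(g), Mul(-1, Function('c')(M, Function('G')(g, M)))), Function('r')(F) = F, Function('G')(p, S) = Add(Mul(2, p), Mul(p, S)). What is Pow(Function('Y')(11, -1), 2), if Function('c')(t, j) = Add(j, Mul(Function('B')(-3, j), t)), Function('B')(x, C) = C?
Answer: 121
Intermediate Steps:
Function('G')(p, S) = Add(Mul(2, p), Mul(S, p))
Function('c')(t, j) = Add(j, Mul(j, t))
Function('Y')(g, M) = Add(g, Mul(-1, g, Add(1, M), Add(2, M))) (Function('Y')(g, M) = Add(g, Mul(-1, Mul(Mul(g, Add(2, M)), Add(1, M)))) = Add(g, Mul(-1, Mul(g, Add(1, M), Add(2, M)))) = Add(g, Mul(-1, g, Add(1, M), Add(2, M))))
Pow(Function('Y')(11, -1), 2) = Pow(Mul(11, Add(-1, Mul(-1, -1), Mul(-1, -1, Add(2, -1)))), 2) = Pow(Mul(11, Add(-1, 1, Mul(-1, -1, 1))), 2) = Pow(Mul(11, Add(-1, 1, 1)), 2) = Pow(Mul(11, 1), 2) = Pow(11, 2) = 121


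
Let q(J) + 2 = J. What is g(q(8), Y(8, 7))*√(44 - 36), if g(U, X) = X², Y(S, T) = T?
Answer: 98*√2 ≈ 138.59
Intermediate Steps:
q(J) = -2 + J
g(q(8), Y(8, 7))*√(44 - 36) = 7²*√(44 - 36) = 49*√8 = 49*(2*√2) = 98*√2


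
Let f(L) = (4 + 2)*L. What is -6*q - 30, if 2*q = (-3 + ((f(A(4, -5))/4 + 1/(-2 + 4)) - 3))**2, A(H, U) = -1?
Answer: -177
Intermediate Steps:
f(L) = 6*L
q = 49/2 (q = (-3 + (((6*(-1))/4 + 1/(-2 + 4)) - 3))**2/2 = (-3 + ((-6*1/4 + 1/2) - 3))**2/2 = (-3 + ((-3/2 + 1/2) - 3))**2/2 = (-3 + (-1 - 3))**2/2 = (-3 - 4)**2/2 = (1/2)*(-7)**2 = (1/2)*49 = 49/2 ≈ 24.500)
-6*q - 30 = -6*49/2 - 30 = -147 - 30 = -177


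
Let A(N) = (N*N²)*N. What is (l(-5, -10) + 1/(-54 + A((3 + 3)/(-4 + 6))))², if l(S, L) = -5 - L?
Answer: 18496/729 ≈ 25.372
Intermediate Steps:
A(N) = N⁴ (A(N) = N³*N = N⁴)
(l(-5, -10) + 1/(-54 + A((3 + 3)/(-4 + 6))))² = ((-5 - 1*(-10)) + 1/(-54 + ((3 + 3)/(-4 + 6))⁴))² = ((-5 + 10) + 1/(-54 + (6/2)⁴))² = (5 + 1/(-54 + (6*(½))⁴))² = (5 + 1/(-54 + 3⁴))² = (5 + 1/(-54 + 81))² = (5 + 1/27)² = (136/27)² = 18496/729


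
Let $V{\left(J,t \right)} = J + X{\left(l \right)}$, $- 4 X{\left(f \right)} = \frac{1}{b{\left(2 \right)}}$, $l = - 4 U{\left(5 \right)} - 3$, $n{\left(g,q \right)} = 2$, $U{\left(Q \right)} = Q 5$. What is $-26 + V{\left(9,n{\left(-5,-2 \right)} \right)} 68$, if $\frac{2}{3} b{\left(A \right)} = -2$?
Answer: $\frac{1775}{3} \approx 591.67$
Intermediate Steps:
$b{\left(A \right)} = -3$ ($b{\left(A \right)} = \frac{3}{2} \left(-2\right) = -3$)
$U{\left(Q \right)} = 5 Q$
$l = -103$ ($l = - 4 \cdot 5 \cdot 5 - 3 = \left(-4\right) 25 - 3 = -100 - 3 = -103$)
$X{\left(f \right)} = \frac{1}{12}$ ($X{\left(f \right)} = - \frac{1}{4 \left(-3\right)} = \left(- \frac{1}{4}\right) \left(- \frac{1}{3}\right) = \frac{1}{12}$)
$V{\left(J,t \right)} = \frac{1}{12} + J$ ($V{\left(J,t \right)} = J + \frac{1}{12} = \frac{1}{12} + J$)
$-26 + V{\left(9,n{\left(-5,-2 \right)} \right)} 68 = -26 + \left(\frac{1}{12} + 9\right) 68 = -26 + \frac{109}{12} \cdot 68 = -26 + \frac{1853}{3} = \frac{1775}{3}$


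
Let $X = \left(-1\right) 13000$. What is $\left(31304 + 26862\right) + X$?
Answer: $45166$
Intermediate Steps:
$X = -13000$
$\left(31304 + 26862\right) + X = \left(31304 + 26862\right) - 13000 = 58166 - 13000 = 45166$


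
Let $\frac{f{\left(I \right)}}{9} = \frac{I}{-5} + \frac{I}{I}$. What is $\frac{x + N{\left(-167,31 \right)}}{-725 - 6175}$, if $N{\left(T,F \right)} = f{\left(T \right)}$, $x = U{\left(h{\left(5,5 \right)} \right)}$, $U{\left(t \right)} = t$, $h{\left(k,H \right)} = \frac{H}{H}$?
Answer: $- \frac{1553}{34500} \approx -0.045015$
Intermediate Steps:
$h{\left(k,H \right)} = 1$
$f{\left(I \right)} = 9 - \frac{9 I}{5}$ ($f{\left(I \right)} = 9 \left(\frac{I}{-5} + \frac{I}{I}\right) = 9 \left(I \left(- \frac{1}{5}\right) + 1\right) = 9 \left(- \frac{I}{5} + 1\right) = 9 \left(1 - \frac{I}{5}\right) = 9 - \frac{9 I}{5}$)
$x = 1$
$N{\left(T,F \right)} = 9 - \frac{9 T}{5}$
$\frac{x + N{\left(-167,31 \right)}}{-725 - 6175} = \frac{1 + \left(9 - - \frac{1503}{5}\right)}{-725 - 6175} = \frac{1 + \left(9 + \frac{1503}{5}\right)}{-6900} = \left(1 + \frac{1548}{5}\right) \left(- \frac{1}{6900}\right) = \frac{1553}{5} \left(- \frac{1}{6900}\right) = - \frac{1553}{34500}$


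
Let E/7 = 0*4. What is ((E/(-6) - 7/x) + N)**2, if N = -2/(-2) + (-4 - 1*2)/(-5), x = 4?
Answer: 81/400 ≈ 0.20250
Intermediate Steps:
E = 0 (E = 7*(0*4) = 7*0 = 0)
N = 11/5 (N = -2*(-1/2) + (-4 - 2)*(-1/5) = 1 - 6*(-1/5) = 1 + 6/5 = 11/5 ≈ 2.2000)
((E/(-6) - 7/x) + N)**2 = ((0/(-6) - 7/4) + 11/5)**2 = ((0*(-1/6) - 7*1/4) + 11/5)**2 = ((0 - 7/4) + 11/5)**2 = (-7/4 + 11/5)**2 = (9/20)**2 = 81/400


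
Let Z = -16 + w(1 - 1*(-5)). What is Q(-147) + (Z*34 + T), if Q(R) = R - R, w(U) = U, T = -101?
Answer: -441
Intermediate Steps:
Q(R) = 0
Z = -10 (Z = -16 + (1 - 1*(-5)) = -16 + (1 + 5) = -16 + 6 = -10)
Q(-147) + (Z*34 + T) = 0 + (-10*34 - 101) = 0 + (-340 - 101) = 0 - 441 = -441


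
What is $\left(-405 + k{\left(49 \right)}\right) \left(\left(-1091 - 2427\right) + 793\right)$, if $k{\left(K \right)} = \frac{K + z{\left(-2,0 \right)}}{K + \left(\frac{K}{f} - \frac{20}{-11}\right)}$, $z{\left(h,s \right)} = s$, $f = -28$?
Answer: $\frac{2376851275}{2159} \approx 1.1009 \cdot 10^{6}$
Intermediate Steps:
$k{\left(K \right)} = \frac{K}{\frac{20}{11} + \frac{27 K}{28}}$ ($k{\left(K \right)} = \frac{K + 0}{K + \left(\frac{K}{-28} - \frac{20}{-11}\right)} = \frac{K}{K + \left(K \left(- \frac{1}{28}\right) - - \frac{20}{11}\right)} = \frac{K}{K - \left(- \frac{20}{11} + \frac{K}{28}\right)} = \frac{K}{\frac{20}{11} + \frac{27 K}{28}}$)
$\left(-405 + k{\left(49 \right)}\right) \left(\left(-1091 - 2427\right) + 793\right) = \left(-405 + 308 \cdot 49 \frac{1}{560 + 297 \cdot 49}\right) \left(\left(-1091 - 2427\right) + 793\right) = \left(-405 + 308 \cdot 49 \frac{1}{560 + 14553}\right) \left(\left(-1091 - 2427\right) + 793\right) = \left(-405 + 308 \cdot 49 \cdot \frac{1}{15113}\right) \left(-3518 + 793\right) = \left(-405 + 308 \cdot 49 \cdot \frac{1}{15113}\right) \left(-2725\right) = \left(-405 + \frac{2156}{2159}\right) \left(-2725\right) = \left(- \frac{872239}{2159}\right) \left(-2725\right) = \frac{2376851275}{2159}$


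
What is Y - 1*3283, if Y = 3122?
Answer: -161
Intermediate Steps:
Y - 1*3283 = 3122 - 1*3283 = 3122 - 3283 = -161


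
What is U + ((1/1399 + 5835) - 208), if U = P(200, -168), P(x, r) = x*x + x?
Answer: 64111974/1399 ≈ 45827.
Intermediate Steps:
P(x, r) = x + x² (P(x, r) = x² + x = x + x²)
U = 40200 (U = 200*(1 + 200) = 200*201 = 40200)
U + ((1/1399 + 5835) - 208) = 40200 + ((1/1399 + 5835) - 208) = 40200 + (8163166/1399 - 208) = 40200 + 7872174/1399 = 64111974/1399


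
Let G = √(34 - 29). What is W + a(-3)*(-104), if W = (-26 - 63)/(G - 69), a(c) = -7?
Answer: 3468509/4756 + 89*√5/4756 ≈ 729.33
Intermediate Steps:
G = √5 ≈ 2.2361
W = -89/(-69 + √5) (W = (-26 - 63)/(√5 - 69) = -89/(-69 + √5) ≈ 1.3331)
W + a(-3)*(-104) = (6141/4756 + 89*√5/4756) - 7*(-104) = (6141/4756 + 89*√5/4756) + 728 = 3468509/4756 + 89*√5/4756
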